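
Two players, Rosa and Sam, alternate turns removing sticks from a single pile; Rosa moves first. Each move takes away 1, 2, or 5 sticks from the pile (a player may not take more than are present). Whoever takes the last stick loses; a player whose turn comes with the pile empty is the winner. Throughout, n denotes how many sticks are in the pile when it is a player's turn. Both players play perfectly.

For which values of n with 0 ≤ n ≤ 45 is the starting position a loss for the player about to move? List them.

Label each position W (a win for the player to move) or L (a loss). A position with no legal move is W; any other position is W exactly when some move reaches an L, and L when every move reaches a W.
n=0: no move; the opponent has just taken the last stick and therefore loses → W
n=1: L (sole option 0(W) is W)
n=2: W (go to 1, an L position)
n=3: W (go to 1, an L position)
n=4: L (options 3(W), 2(W) are all W)
n=5: W (go to 4, an L position)
n=6: W (go to 4, an L position)
n=7: L (options 6(W), 5(W), 2(W) are all W)
n=8: W (go to 7, an L position)
n=9: W (go to 7, an L position)
n=10: L (options 9(W), 8(W), 5(W) are all W)
n=11: W (go to 10, an L position)
n=12: W (go to 10, an L position)
n=13: L (options 12(W), 11(W), 8(W) are all W)
n=14: W (go to 13, an L position)
n=15: W (go to 13, an L position)
n=16: L (options 15(W), 14(W), 11(W) are all W)
n=17: W (go to 16, an L position)
n=18: W (go to 16, an L position)
n=19: L (options 18(W), 17(W), 14(W) are all W)
n=20: W (go to 19, an L position)
n=21: W (go to 19, an L position)
n=22: L (options 21(W), 20(W), 17(W) are all W)
n=23: W (go to 22, an L position)
n=24: W (go to 22, an L position)
n=25: L (options 24(W), 23(W), 20(W) are all W)
n=26: W (go to 25, an L position)
n=27: W (go to 25, an L position)
n=28: L (options 27(W), 26(W), 23(W) are all W)
n=29: W (go to 28, an L position)
n=30: W (go to 28, an L position)
n=31: L (options 30(W), 29(W), 26(W) are all W)
n=32: W (go to 31, an L position)
n=33: W (go to 31, an L position)
n=34: L (options 33(W), 32(W), 29(W) are all W)
n=35: W (go to 34, an L position)
n=36: W (go to 34, an L position)
n=37: L (options 36(W), 35(W), 32(W) are all W)
n=38: W (go to 37, an L position)
n=39: W (go to 37, an L position)
n=40: L (options 39(W), 38(W), 35(W) are all W)
n=41: W (go to 40, an L position)
n=42: W (go to 40, an L position)
n=43: L (options 42(W), 41(W), 38(W) are all W)
n=44: W (go to 43, an L position)
n=45: W (go to 43, an L position)
Reading off the rows marked L gives the requested list; there are 15 such values of n.

1, 4, 7, 10, 13, 16, 19, 22, 25, 28, 31, 34, 37, 40, 43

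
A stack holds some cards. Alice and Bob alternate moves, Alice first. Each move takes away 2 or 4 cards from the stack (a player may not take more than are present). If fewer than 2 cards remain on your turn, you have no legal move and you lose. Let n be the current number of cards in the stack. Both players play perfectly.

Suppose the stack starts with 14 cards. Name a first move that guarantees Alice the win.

Classify positions by backward induction: terminal positions (no move available) are L. From any other position, the mover wins iff some move reaches an L.
n=0: no move → L
n=1: no move → L
n=2: W (go to 0, an L position)
n=3: W (go to 1, an L position)
n=4: W (go to 0, an L position)
n=5: W (go to 1, an L position)
n=6: L (options 4(W), 2(W) are all W)
n=7: L (options 5(W), 3(W) are all W)
n=8: W (go to 6, an L position)
n=9: W (go to 7, an L position)
n=10: W (go to 6, an L position)
n=11: W (go to 7, an L position)
n=12: L (options 10(W), 8(W) are all W)
n=13: L (options 11(W), 9(W) are all W)
n=14: W (go to 12, an L position)
From 14, the L positions reachable in one move are: 12.

Remove 2, leaving 12.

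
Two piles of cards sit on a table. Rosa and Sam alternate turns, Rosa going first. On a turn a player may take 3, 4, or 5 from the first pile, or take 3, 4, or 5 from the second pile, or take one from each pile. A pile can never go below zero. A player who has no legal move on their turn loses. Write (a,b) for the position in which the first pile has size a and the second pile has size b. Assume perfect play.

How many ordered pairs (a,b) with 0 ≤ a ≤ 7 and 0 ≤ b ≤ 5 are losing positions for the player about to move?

Positions with no move are L. A position that does have a move is losing for the player to move precisely when every available move leads to a winning position for the opponent. Fill in the labels:
Every move lowers a or b (never raises either), so fill the grid row by row in increasing a, and left to right within a row: each cell's successors are then already labelled.
      b=0  b=1  b=2  b=3  b=4  b=5
a=0:    L    L    L    W    W    W
a=1:    L    W    W    W    W    W
a=2:    L    W    L    W    W    W
a=3:    W    W    W    W    L    L
a=4:    W    W    W    L    L    W
a=5:    W    W    W    L    W    W
a=6:    W    L    W    L    W    W
a=7:    W    L    W    W    W    W
Cells with no legal move (terminal, hence L): (0,0), (0,1), (0,2), (1,0), (2,0).
The remaining L cells, each justified by listing all of its moves:
(2,2): the only move is to (1,1)(W), a W ⇒ L
(3,4): moves to (0,4)(W), (3,1)(W), (3,0)(W), (2,3)(W); every one is W ⇒ L
(3,5): moves to (0,5)(W), (3,2)(W), (3,1)(W), (3,0)(W), (2,4)(W); every one is W ⇒ L
(4,3): moves to (1,3)(W), (0,3)(W), (4,0)(W), (3,2)(W); every one is W ⇒ L
(4,4): moves to (1,4)(W), (0,4)(W), (4,1)(W), (4,0)(W), (3,3)(W); every one is W ⇒ L
(5,3): moves to (2,3)(W), (1,3)(W), (0,3)(W), (5,0)(W), (4,2)(W); every one is W ⇒ L
(6,1): moves to (3,1)(W), (2,1)(W), (1,1)(W), (5,0)(W); every one is W ⇒ L
(6,3): moves to (3,3)(W), (2,3)(W), (1,3)(W), (6,0)(W), (5,2)(W); every one is W ⇒ L
(7,1): moves to (4,1)(W), (3,1)(W), (2,1)(W), (6,0)(W); every one is W ⇒ L
Every other cell has at least one move into one of the L cells above, so it is W.
L cells per row: a=0: 3, a=1: 1, a=2: 2, a=3: 2, a=4: 2, a=5: 1, a=6: 2, a=7: 1; total 14.

14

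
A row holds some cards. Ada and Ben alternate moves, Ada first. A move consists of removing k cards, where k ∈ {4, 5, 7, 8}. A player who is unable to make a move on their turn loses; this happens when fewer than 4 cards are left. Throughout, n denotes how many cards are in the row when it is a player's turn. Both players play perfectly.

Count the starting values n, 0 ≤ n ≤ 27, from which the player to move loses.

12

Build the W/L table. Terminal = L. A non-terminal position is W if it has a move to some L; otherwise it is L.
n=0: no move → L
n=1: no move → L
n=2: no move → L
n=3: no move → L
n=4: W (go to 0, an L position)
n=5: W (go to 1, an L position)
n=6: W (go to 2, an L position)
n=7: W (go to 3, an L position)
n=8: W (go to 3, an L position)
n=9: W (go to 2, an L position)
n=10: W (go to 3, an L position)
n=11: W (go to 3, an L position)
n=12: L (options 8(W), 7(W), 5(W), 4(W) are all W)
n=13: L (options 9(W), 8(W), 6(W), 5(W) are all W)
n=14: L (options 10(W), 9(W), 7(W), 6(W) are all W)
n=15: L (options 11(W), 10(W), 8(W), 7(W) are all W)
n=16: W (go to 12, an L position)
n=17: W (go to 13, an L position)
n=18: W (go to 14, an L position)
n=19: W (go to 15, an L position)
n=20: W (go to 15, an L position)
n=21: W (go to 14, an L position)
n=22: W (go to 15, an L position)
n=23: W (go to 15, an L position)
n=24: L (options 20(W), 19(W), 17(W), 16(W) are all W)
n=25: L (options 21(W), 20(W), 18(W), 17(W) are all W)
n=26: L (options 22(W), 21(W), 19(W), 18(W) are all W)
n=27: L (options 23(W), 22(W), 20(W), 19(W) are all W)
L entries with 0 ≤ n ≤ 27: n = 0, 1, 2, 3, 12, 13, 14, 15, 24, 25, 26, 27; that makes 12.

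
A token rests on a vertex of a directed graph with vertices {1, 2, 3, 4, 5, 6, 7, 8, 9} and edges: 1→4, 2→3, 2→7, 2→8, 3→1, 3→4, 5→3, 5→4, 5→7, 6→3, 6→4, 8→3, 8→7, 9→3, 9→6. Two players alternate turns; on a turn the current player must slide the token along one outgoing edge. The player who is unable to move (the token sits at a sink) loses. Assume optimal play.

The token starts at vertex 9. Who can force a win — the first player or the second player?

Label each position W (a win for the player to move) or L (a loss). A position with no legal move is L; any other position is W exactly when some move reaches an L, and L when every move reaches a W.
Every edge goes from a vertex to one that appears earlier in the order 7, 4, 1, 3, 5, 8, 2, 6, 9, so processing vertices in that order labels each vertex after all of its successors.
7: no outgoing edge → L
4: no outgoing edge → L
1: reaches L-position 4 → W
3: reaches L-position 4 → W
5: reaches L-position 4 → W
8: reaches L-position 7 → W
2: reaches L-position 7 → W
6: reaches L-position 4 → W
9: only reaches 6(W), 3(W), all W → L
The starting position 9 is L: whatever the player to move does, the opponent receives a W position.

The second player wins.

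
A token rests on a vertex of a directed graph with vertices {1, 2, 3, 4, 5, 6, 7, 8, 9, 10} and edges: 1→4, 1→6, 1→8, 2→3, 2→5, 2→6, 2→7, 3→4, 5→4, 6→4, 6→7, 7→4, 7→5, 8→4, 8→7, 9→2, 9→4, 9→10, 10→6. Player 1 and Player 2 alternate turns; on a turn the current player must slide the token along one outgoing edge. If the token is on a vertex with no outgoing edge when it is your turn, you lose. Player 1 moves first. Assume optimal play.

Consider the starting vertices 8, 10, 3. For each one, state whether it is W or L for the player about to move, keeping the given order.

8: W, 10: L, 3: W

Build the W/L table. Terminal = L. A non-terminal position is W if it has a move to some L; otherwise it is L.
Every edge goes from a vertex to one that appears earlier in the order 4, 5, 7, 3, 6, 2, 8, 10, 1, 9, so processing vertices in that order labels each vertex after all of its successors.
4: no outgoing edge → L
5: can move to 4, which is L ⇒ W
7: can move to 4, which is L ⇒ W
3: can move to 4, which is L ⇒ W
6: can move to 4, which is L ⇒ W
2: moves to 6(W), 3(W), 7(W), 5(W); every one is W ⇒ L
8: can move to 4, which is L ⇒ W
10: the only move is to 6(W), a W ⇒ L
1: can move to 4, which is L ⇒ W
9: can move to 10, which is L ⇒ W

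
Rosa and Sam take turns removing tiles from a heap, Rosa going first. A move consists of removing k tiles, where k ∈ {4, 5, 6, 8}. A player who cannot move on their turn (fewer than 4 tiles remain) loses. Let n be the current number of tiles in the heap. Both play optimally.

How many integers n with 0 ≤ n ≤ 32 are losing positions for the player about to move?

12

Positions with no move are L. A position that does have a move is losing for the player to move precisely when every available move leads to a winning position for the opponent. Fill in the labels:
n=0: no move → L
n=1: no move → L
n=2: no move → L
n=3: no move → L
n=4: W (go to 0, an L position)
n=5: W (go to 1, an L position)
n=6: W (go to 2, an L position)
n=7: W (go to 3, an L position)
n=8: W (go to 3, an L position)
n=9: W (go to 3, an L position)
n=10: W (go to 2, an L position)
n=11: W (go to 3, an L position)
n=12: L (options 8(W), 7(W), 6(W), 4(W) are all W)
n=13: L (options 9(W), 8(W), 7(W), 5(W) are all W)
n=14: L (options 10(W), 9(W), 8(W), 6(W) are all W)
n=15: L (options 11(W), 10(W), 9(W), 7(W) are all W)
n=16: W (go to 12, an L position)
n=17: W (go to 13, an L position)
n=18: W (go to 14, an L position)
n=19: W (go to 15, an L position)
n=20: W (go to 15, an L position)
n=21: W (go to 15, an L position)
n=22: W (go to 14, an L position)
n=23: W (go to 15, an L position)
n=24: L (options 20(W), 19(W), 18(W), 16(W) are all W)
n=25: L (options 21(W), 20(W), 19(W), 17(W) are all W)
n=26: L (options 22(W), 21(W), 20(W), 18(W) are all W)
n=27: L (options 23(W), 22(W), 21(W), 19(W) are all W)
n=28: W (go to 24, an L position)
n=29: W (go to 25, an L position)
n=30: W (go to 26, an L position)
n=31: W (go to 27, an L position)
n=32: W (go to 27, an L position)
L entries with 0 ≤ n ≤ 32: n = 0, 1, 2, 3, 12, 13, 14, 15, 24, 25, 26, 27; that makes 12.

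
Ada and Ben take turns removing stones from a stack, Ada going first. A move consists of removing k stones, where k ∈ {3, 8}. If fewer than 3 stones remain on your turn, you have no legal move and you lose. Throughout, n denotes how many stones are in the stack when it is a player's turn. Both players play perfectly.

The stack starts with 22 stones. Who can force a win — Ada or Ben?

Compute win/loss labels from the base case upward. A position with no move is L. Any other position is W if it can reach an L in one move, else L.
n=0: no move → L
n=1: no move → L
n=2: no move → L
n=3: can move to 0, which is L ⇒ W
n=4: can move to 1, which is L ⇒ W
n=5: can move to 2, which is L ⇒ W
n=6: the only move is to 3(W), a W ⇒ L
n=7: the only move is to 4(W), a W ⇒ L
n=8: can move to 0, which is L ⇒ W
n=9: can move to 6, which is L ⇒ W
n=10: can move to 7, which is L ⇒ W
n=11: moves to 8(W), 3(W); every one is W ⇒ L
n=12: moves to 9(W), 4(W); every one is W ⇒ L
n=13: moves to 10(W), 5(W); every one is W ⇒ L
n=14: can move to 11, which is L ⇒ W
n=15: can move to 12, which is L ⇒ W
n=16: can move to 13, which is L ⇒ W
n=17: moves to 14(W), 9(W); every one is W ⇒ L
n=18: moves to 15(W), 10(W); every one is W ⇒ L
n=19: can move to 11, which is L ⇒ W
n=20: can move to 17, which is L ⇒ W
n=21: can move to 18, which is L ⇒ W
n=22: moves to 19(W), 14(W); every one is W ⇒ L
The starting position 22 is L: whatever Ada does, the opponent receives a W position.

Ben wins.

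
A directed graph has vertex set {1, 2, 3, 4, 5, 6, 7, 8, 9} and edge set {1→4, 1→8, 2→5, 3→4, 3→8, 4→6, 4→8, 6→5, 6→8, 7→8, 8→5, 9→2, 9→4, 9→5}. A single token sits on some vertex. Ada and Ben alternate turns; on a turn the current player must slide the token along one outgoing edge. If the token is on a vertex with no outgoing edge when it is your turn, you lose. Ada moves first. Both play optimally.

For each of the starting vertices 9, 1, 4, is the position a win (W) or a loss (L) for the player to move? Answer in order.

9: W, 1: W, 4: L

Use the standard recursion: the mover loses at a terminal position; elsewhere, the mover wins exactly when some move hands the opponent an L position.
Every edge goes from a vertex to one that appears earlier in the order 5, 8, 6, 2, 4, 9, 1, 3, 7, so processing vertices in that order labels each vertex after all of its successors.
5: no outgoing edge → L
8: W (go to 5, an L position)
6: W (go to 5, an L position)
2: W (go to 5, an L position)
4: L (options 6(W), 8(W) are all W)
9: W (go to 4, an L position)
1: W (go to 4, an L position)
3: W (go to 4, an L position)
7: L (sole option 8(W) is W)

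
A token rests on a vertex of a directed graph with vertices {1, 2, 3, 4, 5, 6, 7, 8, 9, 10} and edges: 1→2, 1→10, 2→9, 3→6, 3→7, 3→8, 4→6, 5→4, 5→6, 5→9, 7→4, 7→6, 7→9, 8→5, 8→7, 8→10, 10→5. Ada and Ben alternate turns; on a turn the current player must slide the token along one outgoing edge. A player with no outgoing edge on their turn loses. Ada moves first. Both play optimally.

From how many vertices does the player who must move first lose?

Compute win/loss labels from the base case upward. A position with no move is L. Any other position is W if it can reach an L in one move, else L.
Every edge goes from a vertex to one that appears earlier in the order 9, 6, 4, 7, 5, 10, 2, 8, 3, 1, so processing vertices in that order labels each vertex after all of its successors.
9: no outgoing edge → L
6: no outgoing edge → L
4: can move to 6, which is L ⇒ W
7: can move to 6, which is L ⇒ W
5: can move to 6, which is L ⇒ W
10: the only move is to 5(W), a W ⇒ L
2: can move to 9, which is L ⇒ W
8: can move to 10, which is L ⇒ W
3: can move to 6, which is L ⇒ W
1: can move to 10, which is L ⇒ W
The L vertices are 6, 9, 10; that is 3 in all.

3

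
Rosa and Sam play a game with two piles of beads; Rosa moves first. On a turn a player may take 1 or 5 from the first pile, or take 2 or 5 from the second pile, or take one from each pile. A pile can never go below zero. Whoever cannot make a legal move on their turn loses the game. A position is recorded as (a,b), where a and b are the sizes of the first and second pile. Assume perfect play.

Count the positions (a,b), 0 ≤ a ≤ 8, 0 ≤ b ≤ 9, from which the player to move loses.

29

Compute win/loss labels from the base case upward. A position with no move is L. Any other position is W if it can reach an L in one move, else L.
Every move lowers a or b (never raises either), so fill the grid row by row in increasing a, and left to right within a row: each cell's successors are then already labelled.
      b=0  b=1  b=2  b=3  b=4  b=5  b=6  b=7  b=8  b=9
a=0:    L    L    W    W    L    W    W    L    L    W
a=1:    W    W    W    L    W    W    L    W    W    W
a=2:    L    L    W    W    W    W    W    W    L    L
a=3:    W    W    W    L    L    W    W    L    W    W
a=4:    L    L    W    W    W    W    W    W    W    L
a=5:    W    W    W    L    W    W    L    W    W    W
a=6:    L    L    W    W    W    W    W    W    L    L
a=7:    W    W    W    L    L    W    W    L    W    W
a=8:    L    L    W    W    W    W    W    W    W    L
Cells with no legal move (terminal, hence L): (0,0), (0,1).
The remaining L cells, each justified by listing all of its moves:
(0,4): L (sole option (0,2)(W) is W)
(0,7): L (options (0,5)(W), (0,2)(W) are all W)
(0,8): L (options (0,6)(W), (0,3)(W) are all W)
(1,3): L (options (0,3)(W), (1,1)(W), (0,2)(W) are all W)
(1,6): L (options (0,6)(W), (1,4)(W), (1,1)(W), (0,5)(W) are all W)
(2,0): L (sole option (1,0)(W) is W)
(2,1): L (options (1,1)(W), (1,0)(W) are all W)
(2,8): L (options (1,8)(W), (2,6)(W), (2,3)(W), (1,7)(W) are all W)
(2,9): L (options (1,9)(W), (2,7)(W), (2,4)(W), (1,8)(W) are all W)
(3,3): L (options (2,3)(W), (3,1)(W), (2,2)(W) are all W)
(3,4): L (options (2,4)(W), (3,2)(W), (2,3)(W) are all W)
(3,7): L (options (2,7)(W), (3,5)(W), (3,2)(W), (2,6)(W) are all W)
(4,0): L (sole option (3,0)(W) is W)
(4,1): L (options (3,1)(W), (3,0)(W) are all W)
(4,9): L (options (3,9)(W), (4,7)(W), (4,4)(W), (3,8)(W) are all W)
(5,3): L (options (4,3)(W), (0,3)(W), (5,1)(W), (4,2)(W) are all W)
(5,6): L (options (4,6)(W), (0,6)(W), (5,4)(W), (5,1)(W), (4,5)(W) are all W)
(6,0): L (options (5,0)(W), (1,0)(W) are all W)
(6,1): L (options (5,1)(W), (1,1)(W), (5,0)(W) are all W)
(6,8): L (options (5,8)(W), (1,8)(W), (6,6)(W), (6,3)(W), (5,7)(W) are all W)
(6,9): L (options (5,9)(W), (1,9)(W), (6,7)(W), (6,4)(W), (5,8)(W) are all W)
(7,3): L (options (6,3)(W), (2,3)(W), (7,1)(W), (6,2)(W) are all W)
(7,4): L (options (6,4)(W), (2,4)(W), (7,2)(W), (6,3)(W) are all W)
(7,7): L (options (6,7)(W), (2,7)(W), (7,5)(W), (7,2)(W), (6,6)(W) are all W)
(8,0): L (options (7,0)(W), (3,0)(W) are all W)
(8,1): L (options (7,1)(W), (3,1)(W), (7,0)(W) are all W)
(8,9): L (options (7,9)(W), (3,9)(W), (8,7)(W), (8,4)(W), (7,8)(W) are all W)
Every other cell has at least one move into one of the L cells above, so it is W.
L cells per row: a=0: 5, a=1: 2, a=2: 4, a=3: 3, a=4: 3, a=5: 2, a=6: 4, a=7: 3, a=8: 3; total 29.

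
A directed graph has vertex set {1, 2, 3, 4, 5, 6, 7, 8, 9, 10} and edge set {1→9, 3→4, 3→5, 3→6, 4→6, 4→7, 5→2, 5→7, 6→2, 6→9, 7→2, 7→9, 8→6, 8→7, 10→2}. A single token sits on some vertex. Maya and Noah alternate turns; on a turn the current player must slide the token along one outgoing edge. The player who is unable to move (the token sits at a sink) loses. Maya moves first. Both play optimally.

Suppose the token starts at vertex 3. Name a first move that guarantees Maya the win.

Work bottom-up. With no move the player to move loses. Otherwise the position is W if at least one move leads to an L position for the opponent, and L if every move leads to a W.
Every edge goes from a vertex to one that appears earlier in the order 2, 9, 7, 6, 4, 10, 8, 5, 3, 1, so processing vertices in that order labels each vertex after all of its successors.
2: no outgoing edge → L
9: no outgoing edge → L
7: reaches L-position 9 → W
6: reaches L-position 9 → W
4: only reaches 6(W), 7(W), all W → L
10: reaches L-position 2 → W
8: only reaches 6(W), 7(W), all W → L
5: reaches L-position 2 → W
3: reaches L-position 4 → W
1: reaches L-position 9 → W
From 3, the L positions reachable in one move are: 4.

Move to 4.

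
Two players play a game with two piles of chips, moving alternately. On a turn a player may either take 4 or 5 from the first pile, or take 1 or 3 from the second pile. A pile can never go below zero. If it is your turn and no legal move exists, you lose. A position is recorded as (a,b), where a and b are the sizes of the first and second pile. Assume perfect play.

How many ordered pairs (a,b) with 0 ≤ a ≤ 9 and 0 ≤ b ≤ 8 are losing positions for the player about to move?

Use the standard recursion: the mover loses at a terminal position; elsewhere, the mover wins exactly when some move hands the opponent an L position.
Every move lowers a or b (never raises either), so fill the grid row by row in increasing a, and left to right within a row: each cell's successors are then already labelled.
      b=0  b=1  b=2  b=3  b=4  b=5  b=6  b=7  b=8
a=0:    L    W    L    W    L    W    L    W    L
a=1:    L    W    L    W    L    W    L    W    L
a=2:    L    W    L    W    L    W    L    W    L
a=3:    L    W    L    W    L    W    L    W    L
a=4:    W    L    W    L    W    L    W    L    W
a=5:    W    L    W    L    W    L    W    L    W
a=6:    W    L    W    L    W    L    W    L    W
a=7:    W    L    W    L    W    L    W    L    W
a=8:    W    W    W    W    W    W    W    W    W
a=9:    L    W    L    W    L    W    L    W    L
Cells with no legal move (terminal, hence L): (0,0), (1,0), (2,0), (3,0).
The remaining L cells, each justified by listing all of its moves:
(0,2): L (sole option (0,1)(W) is W)
(0,4): L (options (0,3)(W), (0,1)(W) are all W)
(0,6): L (options (0,5)(W), (0,3)(W) are all W)
(0,8): L (options (0,7)(W), (0,5)(W) are all W)
(1,2): L (sole option (1,1)(W) is W)
(1,4): L (options (1,3)(W), (1,1)(W) are all W)
(1,6): L (options (1,5)(W), (1,3)(W) are all W)
(1,8): L (options (1,7)(W), (1,5)(W) are all W)
(2,2): L (sole option (2,1)(W) is W)
(2,4): L (options (2,3)(W), (2,1)(W) are all W)
(2,6): L (options (2,5)(W), (2,3)(W) are all W)
(2,8): L (options (2,7)(W), (2,5)(W) are all W)
(3,2): L (sole option (3,1)(W) is W)
(3,4): L (options (3,3)(W), (3,1)(W) are all W)
(3,6): L (options (3,5)(W), (3,3)(W) are all W)
(3,8): L (options (3,7)(W), (3,5)(W) are all W)
(4,1): L (options (0,1)(W), (4,0)(W) are all W)
(4,3): L (options (0,3)(W), (4,2)(W), (4,0)(W) are all W)
(4,5): L (options (0,5)(W), (4,4)(W), (4,2)(W) are all W)
(4,7): L (options (0,7)(W), (4,6)(W), (4,4)(W) are all W)
(5,1): L (options (1,1)(W), (0,1)(W), (5,0)(W) are all W)
(5,3): L (options (1,3)(W), (0,3)(W), (5,2)(W), (5,0)(W) are all W)
(5,5): L (options (1,5)(W), (0,5)(W), (5,4)(W), (5,2)(W) are all W)
(5,7): L (options (1,7)(W), (0,7)(W), (5,6)(W), (5,4)(W) are all W)
(6,1): L (options (2,1)(W), (1,1)(W), (6,0)(W) are all W)
(6,3): L (options (2,3)(W), (1,3)(W), (6,2)(W), (6,0)(W) are all W)
(6,5): L (options (2,5)(W), (1,5)(W), (6,4)(W), (6,2)(W) are all W)
(6,7): L (options (2,7)(W), (1,7)(W), (6,6)(W), (6,4)(W) are all W)
(7,1): L (options (3,1)(W), (2,1)(W), (7,0)(W) are all W)
(7,3): L (options (3,3)(W), (2,3)(W), (7,2)(W), (7,0)(W) are all W)
(7,5): L (options (3,5)(W), (2,5)(W), (7,4)(W), (7,2)(W) are all W)
(7,7): L (options (3,7)(W), (2,7)(W), (7,6)(W), (7,4)(W) are all W)
(9,0): L (options (5,0)(W), (4,0)(W) are all W)
(9,2): L (options (5,2)(W), (4,2)(W), (9,1)(W) are all W)
(9,4): L (options (5,4)(W), (4,4)(W), (9,3)(W), (9,1)(W) are all W)
(9,6): L (options (5,6)(W), (4,6)(W), (9,5)(W), (9,3)(W) are all W)
(9,8): L (options (5,8)(W), (4,8)(W), (9,7)(W), (9,5)(W) are all W)
Every other cell has at least one move into one of the L cells above, so it is W.
L cells per row: a=0: 5, a=1: 5, a=2: 5, a=3: 5, a=4: 4, a=5: 4, a=6: 4, a=7: 4, a=8: 0, a=9: 5; total 41.

41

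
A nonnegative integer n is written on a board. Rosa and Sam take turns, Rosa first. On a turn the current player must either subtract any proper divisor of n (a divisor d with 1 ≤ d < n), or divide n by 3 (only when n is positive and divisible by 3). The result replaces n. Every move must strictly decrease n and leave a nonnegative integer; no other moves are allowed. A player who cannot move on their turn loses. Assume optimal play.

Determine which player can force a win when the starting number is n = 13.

Use the standard recursion: the mover loses at a terminal position; elsewhere, the mover wins exactly when some move hands the opponent an L position.
n=0: no move → L
n=1: no move → L
n=2: →1(L), so W
n=3: →1(L), so W
n=4: →2(W), 3(W) — all W, so L
n=5: →4(L), so W
n=6: →4(L), so W
n=7: →6(W) only, which is W, so L
n=8: →4(L), so W
n=9: →3(W), 6(W), 8(W) — all W, so L
n=10: →9(L), so W
n=11: →10(W) only, which is W, so L
n=12: →4(L), so W
n=13: →12(W) only, which is W, so L
Every move from 13 reaches a W position, so the mover loses.

Sam wins.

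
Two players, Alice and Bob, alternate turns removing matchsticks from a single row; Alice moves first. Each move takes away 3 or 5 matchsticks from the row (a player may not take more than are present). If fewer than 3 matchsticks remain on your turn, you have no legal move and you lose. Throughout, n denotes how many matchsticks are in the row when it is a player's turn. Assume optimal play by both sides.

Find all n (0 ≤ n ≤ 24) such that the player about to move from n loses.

0, 1, 2, 8, 9, 10, 16, 17, 18, 24

Classify positions by backward induction: terminal positions (no move available) are L. From any other position, the mover wins iff some move reaches an L.
n=0: no move → L
n=1: no move → L
n=2: no move → L
n=3: →0(L), so W
n=4: →1(L), so W
n=5: →2(L), so W
n=6: →1(L), so W
n=7: →2(L), so W
n=8: →5(W), 3(W) — all W, so L
n=9: →6(W), 4(W) — all W, so L
n=10: →7(W), 5(W) — all W, so L
n=11: →8(L), so W
n=12: →9(L), so W
n=13: →10(L), so W
n=14: →9(L), so W
n=15: →10(L), so W
n=16: →13(W), 11(W) — all W, so L
n=17: →14(W), 12(W) — all W, so L
n=18: →15(W), 13(W) — all W, so L
n=19: →16(L), so W
n=20: →17(L), so W
n=21: →18(L), so W
n=22: →17(L), so W
n=23: →18(L), so W
n=24: →21(W), 19(W) — all W, so L
The losing starting values of n are exactly the entries labelled L in this table (10 of them).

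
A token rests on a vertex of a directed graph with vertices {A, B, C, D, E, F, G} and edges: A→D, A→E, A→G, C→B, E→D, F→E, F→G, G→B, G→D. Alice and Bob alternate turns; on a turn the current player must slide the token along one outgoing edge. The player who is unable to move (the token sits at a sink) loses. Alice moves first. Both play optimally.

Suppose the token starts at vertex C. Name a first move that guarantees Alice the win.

Move to B.

Positions with no move are L. A position that does have a move is losing for the player to move precisely when every available move leads to a winning position for the opponent. Fill in the labels:
Every edge goes from a vertex to one that appears earlier in the order D, B, E, G, A, F, C, so processing vertices in that order labels each vertex after all of its successors.
D: no outgoing edge → L
B: no outgoing edge → L
E: →D(L), so W
G: →B(L), so W
A: →D(L), so W
F: →G(W), E(W) — all W, so L
C: →B(L), so W
From C, the L positions reachable in one move are: B.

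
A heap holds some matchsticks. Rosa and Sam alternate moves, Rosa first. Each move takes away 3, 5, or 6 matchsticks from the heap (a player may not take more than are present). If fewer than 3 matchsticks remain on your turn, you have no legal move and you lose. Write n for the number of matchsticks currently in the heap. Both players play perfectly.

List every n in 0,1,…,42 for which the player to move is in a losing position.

0, 1, 2, 9, 10, 11, 18, 19, 20, 27, 28, 29, 36, 37, 38

Compute win/loss labels from the base case upward. A position with no move is L. Any other position is W if it can reach an L in one move, else L.
n=0: no move → L
n=1: no move → L
n=2: no move → L
n=3: reaches L-position 0 → W
n=4: reaches L-position 1 → W
n=5: reaches L-position 2 → W
n=6: reaches L-position 1 → W
n=7: reaches L-position 2 → W
n=8: reaches L-position 2 → W
n=9: only reaches 6(W), 4(W), 3(W), all W → L
n=10: only reaches 7(W), 5(W), 4(W), all W → L
n=11: only reaches 8(W), 6(W), 5(W), all W → L
n=12: reaches L-position 9 → W
n=13: reaches L-position 10 → W
n=14: reaches L-position 11 → W
n=15: reaches L-position 10 → W
n=16: reaches L-position 11 → W
n=17: reaches L-position 11 → W
n=18: only reaches 15(W), 13(W), 12(W), all W → L
n=19: only reaches 16(W), 14(W), 13(W), all W → L
n=20: only reaches 17(W), 15(W), 14(W), all W → L
n=21: reaches L-position 18 → W
n=22: reaches L-position 19 → W
n=23: reaches L-position 20 → W
n=24: reaches L-position 19 → W
n=25: reaches L-position 20 → W
n=26: reaches L-position 20 → W
n=27: only reaches 24(W), 22(W), 21(W), all W → L
n=28: only reaches 25(W), 23(W), 22(W), all W → L
n=29: only reaches 26(W), 24(W), 23(W), all W → L
n=30: reaches L-position 27 → W
n=31: reaches L-position 28 → W
n=32: reaches L-position 29 → W
n=33: reaches L-position 28 → W
n=34: reaches L-position 29 → W
n=35: reaches L-position 29 → W
n=36: only reaches 33(W), 31(W), 30(W), all W → L
n=37: only reaches 34(W), 32(W), 31(W), all W → L
n=38: only reaches 35(W), 33(W), 32(W), all W → L
n=39: reaches L-position 36 → W
n=40: reaches L-position 37 → W
n=41: reaches L-position 38 → W
n=42: reaches L-position 37 → W
Reading off the rows marked L gives the requested list; there are 15 such values of n.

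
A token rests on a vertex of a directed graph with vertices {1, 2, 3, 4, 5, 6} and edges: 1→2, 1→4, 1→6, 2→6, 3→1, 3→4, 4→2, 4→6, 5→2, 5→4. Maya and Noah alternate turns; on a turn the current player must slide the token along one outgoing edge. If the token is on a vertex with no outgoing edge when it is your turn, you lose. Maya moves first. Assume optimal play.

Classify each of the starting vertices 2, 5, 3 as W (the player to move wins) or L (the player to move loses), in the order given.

Positions with no move are L. A position that does have a move is losing for the player to move precisely when every available move leads to a winning position for the opponent. Fill in the labels:
Every edge goes from a vertex to one that appears earlier in the order 6, 2, 4, 5, 1, 3, so processing vertices in that order labels each vertex after all of its successors.
6: no outgoing edge → L
2: can move to 6, which is L ⇒ W
4: can move to 6, which is L ⇒ W
5: moves to 4(W), 2(W); every one is W ⇒ L
1: can move to 6, which is L ⇒ W
3: moves to 1(W), 4(W); every one is W ⇒ L

2: W, 5: L, 3: L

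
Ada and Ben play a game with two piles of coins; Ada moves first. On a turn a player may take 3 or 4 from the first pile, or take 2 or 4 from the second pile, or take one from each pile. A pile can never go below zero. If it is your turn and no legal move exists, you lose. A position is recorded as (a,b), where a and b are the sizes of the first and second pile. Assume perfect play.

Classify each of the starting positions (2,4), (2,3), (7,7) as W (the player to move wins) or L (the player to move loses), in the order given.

(2,4): W, (2,3): L, (7,7): L

Positions with no move are L. A position that does have a move is losing for the player to move precisely when every available move leads to a winning position for the opponent. Fill in the labels:
No move ever increases a pile, so every position that can arise here has a ≤ 7 and b ≤ 7; it is enough to label the cells with 0 ≤ a ≤ 7 and 0 ≤ b ≤ 7.
Every move lowers a or b (never raises either), so fill the grid row by row in increasing a, and left to right within a row: each cell's successors are then already labelled.
      b=0  b=1  b=2  b=3  b=4  b=5  b=6  b=7
a=0:    L    L    W    W    W    W    L    L
a=1:    L    W    W    L    W    W    L    W
a=2:    L    W    W    L    W    W    L    W
a=3:    W    W    L    L    W    W    W    W
a=4:    W    W    L    W    W    L    W    W
a=5:    W    L    L    W    W    W    W    L
a=6:    W    L    W    W    L    W    W    L
a=7:    L    L    W    W    W    W    L    L
Cells with no legal move (terminal, hence L): (0,0), (0,1), (1,0), (2,0).
The remaining L cells, each justified by listing all of its moves:
(0,6): only reaches (0,4)(W), (0,2)(W), all W → L
(0,7): only reaches (0,5)(W), (0,3)(W), all W → L
(1,3): only reaches (1,1)(W), (0,2)(W), all W → L
(1,6): only reaches (1,4)(W), (1,2)(W), (0,5)(W), all W → L
(2,3): only reaches (2,1)(W), (1,2)(W), all W → L
(2,6): only reaches (2,4)(W), (2,2)(W), (1,5)(W), all W → L
(3,2): only reaches (0,2)(W), (3,0)(W), (2,1)(W), all W → L
(3,3): only reaches (0,3)(W), (3,1)(W), (2,2)(W), all W → L
(4,2): only reaches (1,2)(W), (0,2)(W), (4,0)(W), (3,1)(W), all W → L
(4,5): only reaches (1,5)(W), (0,5)(W), (4,3)(W), (4,1)(W), (3,4)(W), all W → L
(5,1): only reaches (2,1)(W), (1,1)(W), (4,0)(W), all W → L
(5,2): only reaches (2,2)(W), (1,2)(W), (5,0)(W), (4,1)(W), all W → L
(5,7): only reaches (2,7)(W), (1,7)(W), (5,5)(W), (5,3)(W), (4,6)(W), all W → L
(6,1): only reaches (3,1)(W), (2,1)(W), (5,0)(W), all W → L
(6,4): only reaches (3,4)(W), (2,4)(W), (6,2)(W), (6,0)(W), (5,3)(W), all W → L
(6,7): only reaches (3,7)(W), (2,7)(W), (6,5)(W), (6,3)(W), (5,6)(W), all W → L
(7,0): only reaches (4,0)(W), (3,0)(W), all W → L
(7,1): only reaches (4,1)(W), (3,1)(W), (6,0)(W), all W → L
(7,6): only reaches (4,6)(W), (3,6)(W), (7,4)(W), (7,2)(W), (6,5)(W), all W → L
(7,7): only reaches (4,7)(W), (3,7)(W), (7,5)(W), (7,3)(W), (6,6)(W), all W → L
Every other cell has at least one move into one of the L cells above, so it is W.
(2,4): the move to (2,0) reaches an L cell, so W
(2,3): one of the L cells justified above, so L
(7,7): one of the L cells justified above, so L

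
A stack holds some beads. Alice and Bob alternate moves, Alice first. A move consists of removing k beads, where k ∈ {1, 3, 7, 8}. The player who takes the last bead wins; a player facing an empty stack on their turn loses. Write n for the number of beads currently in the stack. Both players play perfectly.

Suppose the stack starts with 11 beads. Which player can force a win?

Use the standard recursion: the mover loses at a terminal position; elsewhere, the mover wins exactly when some move hands the opponent an L position.
n=0: no move → L
n=1: W (go to 0, an L position)
n=2: L (sole option 1(W) is W)
n=3: W (go to 2, an L position)
n=4: L (options 3(W), 1(W) are all W)
n=5: W (go to 4, an L position)
n=6: L (options 5(W), 3(W) are all W)
n=7: W (go to 6, an L position)
n=8: W (go to 0, an L position)
n=9: W (go to 6, an L position)
n=10: W (go to 2, an L position)
n=11: W (go to 4, an L position)
The starting position 11 is W: Alice should remove 7, leaving 4, handing over an L position.

Alice wins.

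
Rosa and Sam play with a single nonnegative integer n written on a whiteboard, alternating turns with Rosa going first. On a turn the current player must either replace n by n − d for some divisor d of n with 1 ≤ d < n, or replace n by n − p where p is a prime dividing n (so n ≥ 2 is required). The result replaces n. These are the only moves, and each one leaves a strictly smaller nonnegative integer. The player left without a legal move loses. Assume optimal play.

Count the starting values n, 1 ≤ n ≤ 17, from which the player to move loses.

Classify positions by backward induction: terminal positions (no move available) are L. From any other position, the mover wins iff some move reaches an L.
n=0: no move → L
n=1: no move → L
n=2: reaches L-position 0 → W
n=3: reaches L-position 0 → W
n=4: only reaches 2(W), 3(W), all W → L
n=5: reaches L-position 0 → W
n=6: reaches L-position 4 → W
n=7: reaches L-position 0 → W
n=8: reaches L-position 4 → W
n=9: only reaches 6(W), 8(W), all W → L
n=10: reaches L-position 9 → W
n=11: reaches L-position 0 → W
n=12: reaches L-position 9 → W
n=13: reaches L-position 0 → W
n=14: only reaches 7(W), 12(W), 13(W), all W → L
n=15: reaches L-position 14 → W
n=16: reaches L-position 14 → W
n=17: reaches L-position 0 → W
L entries with 1 ≤ n ≤ 17 (n=0 is outside the asked range and is not counted): n = 1, 4, 9, 14; that makes 4.

4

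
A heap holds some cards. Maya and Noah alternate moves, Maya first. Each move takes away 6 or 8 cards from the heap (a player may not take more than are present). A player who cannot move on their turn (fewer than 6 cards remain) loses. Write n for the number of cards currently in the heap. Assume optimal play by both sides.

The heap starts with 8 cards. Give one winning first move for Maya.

Work bottom-up. With no move the player to move loses. Otherwise the position is W if at least one move leads to an L position for the opponent, and L if every move leads to a W.
n=0: no move → L
n=1: no move → L
n=2: no move → L
n=3: no move → L
n=4: no move → L
n=5: no move → L
n=6: can move to 0, which is L ⇒ W
n=7: can move to 1, which is L ⇒ W
n=8: can move to 2, which is L ⇒ W
From 8, the L positions reachable in one move are: 2, 0. Any move reaching one of these is winning.

Remove 6, leaving 2.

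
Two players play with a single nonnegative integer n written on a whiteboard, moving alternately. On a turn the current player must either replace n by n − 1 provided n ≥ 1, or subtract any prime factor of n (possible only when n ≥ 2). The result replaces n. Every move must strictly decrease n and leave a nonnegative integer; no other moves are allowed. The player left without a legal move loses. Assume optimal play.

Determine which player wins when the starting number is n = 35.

Positions with no move are L. A position that does have a move is losing for the player to move precisely when every available move leads to a winning position for the opponent. Fill in the labels:
n=0: no move → L
n=1: →0(L), so W
n=2: →0(L), so W
n=3: →0(L), so W
n=4: →2(W), 3(W) — all W, so L
n=5: →0(L), so W
n=6: →4(L), so W
n=7: →0(L), so W
n=8: →6(W), 7(W) — all W, so L
n=9: →8(L), so W
n=10: →8(L), so W
n=11: →0(L), so W
n=12: →9(W), 10(W), 11(W) — all W, so L
n=13: →0(L), so W
n=14: →12(L), so W
n=15: →12(L), so W
n=16: →14(W), 15(W) — all W, so L
n=17: →0(L), so W
n=18: →16(L), so W
n=19: →0(L), so W
n=20: →15(W), 18(W), 19(W) — all W, so L
n=21: →20(L), so W
n=22: →20(L), so W
n=23: →0(L), so W
n=24: →21(W), 22(W), 23(W) — all W, so L
n=25: →20(L), so W
n=26: →24(L), so W
n=27: →24(L), so W
n=28: →21(W), 26(W), 27(W) — all W, so L
n=29: →0(L), so W
n=30: →28(L), so W
n=31: →0(L), so W
n=32: →30(W), 31(W) — all W, so L
n=33: →32(L), so W
n=34: →32(L), so W
n=35: →28(L), so W
The starting position 35 is W: the player to move should move to 28, handing over an L position.

The first player wins.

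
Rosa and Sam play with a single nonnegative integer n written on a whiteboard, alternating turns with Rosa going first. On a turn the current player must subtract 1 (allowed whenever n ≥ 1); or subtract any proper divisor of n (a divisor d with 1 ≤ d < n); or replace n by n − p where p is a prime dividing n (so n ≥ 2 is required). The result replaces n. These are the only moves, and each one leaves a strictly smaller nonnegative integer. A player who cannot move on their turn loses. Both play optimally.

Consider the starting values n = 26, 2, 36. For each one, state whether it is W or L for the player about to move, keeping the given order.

Compute win/loss labels from the base case upward. A position with no move is L. Any other position is W if it can reach an L in one move, else L.
n=0: no move → L
n=1: →0(L), so W
n=2: →0(L), so W
n=3: →0(L), so W
n=4: →2(W), 3(W) — all W, so L
n=5: →0(L), so W
n=6: →4(L), so W
n=7: →0(L), so W
n=8: →4(L), so W
n=9: →6(W), 8(W) — all W, so L
n=10: →9(L), so W
n=11: →0(L), so W
n=12: →9(L), so W
n=13: →0(L), so W
n=14: →7(W), 12(W), 13(W) — all W, so L
n=15: →14(L), so W
n=16: →14(L), so W
n=17: →0(L), so W
n=18: →9(L), so W
n=19: →0(L), so W
n=20: →10(W), 15(W), 16(W), 18(W), 19(W) — all W, so L
n=21: →14(L), so W
n=22: →20(L), so W
n=23: →0(L), so W
n=24: →20(L), so W
n=25: →20(L), so W
n=26: →13(W), 24(W), 25(W) — all W, so L
n=27: →26(L), so W
n=28: →14(L), so W
n=29: →0(L), so W
n=30: →20(L), so W
n=31: →0(L), so W
n=32: →16(W), 24(W), 28(W), 30(W), 31(W) — all W, so L
n=33: →32(L), so W
n=34: →32(L), so W
n=35: →28(W), 30(W), 34(W) — all W, so L
n=36: →32(L), so W

26: L, 2: W, 36: W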